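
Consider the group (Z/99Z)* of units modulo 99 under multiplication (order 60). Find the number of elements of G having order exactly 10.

12

Enumerating element orders in G gives 12 elements of order 10.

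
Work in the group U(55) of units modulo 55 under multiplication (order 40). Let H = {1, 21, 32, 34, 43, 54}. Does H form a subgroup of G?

No

|H| = 6 does not divide |G| = 40, so by Lagrange H is not a subgroup.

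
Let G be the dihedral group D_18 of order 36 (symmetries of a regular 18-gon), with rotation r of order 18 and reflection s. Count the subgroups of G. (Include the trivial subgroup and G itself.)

|G| = 36, so by Lagrange every subgroup order divides 36. Divisors: 1, 2, 3, 4, 6, 9, 12, 18, 36.
Subgroups by order — order 1: 1; order 2: 19; order 3: 1; order 4: 9; order 6: 7; order 9: 1; order 12: 3; order 18: 3; order 36: 1.
Total: 1 + 19 + 1 + 9 + 7 + 1 + 3 + 3 + 1 = 45.

45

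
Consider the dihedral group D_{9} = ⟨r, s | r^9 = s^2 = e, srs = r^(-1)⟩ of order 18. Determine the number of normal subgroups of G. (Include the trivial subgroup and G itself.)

4

G has 16 subgroups. Checking conjugation-invariance by order — order 1: 1/1 normal; order 2: 0/9 normal; order 3: 1/1 normal; order 6: 0/3 normal; order 9: 1/1 normal; order 18: 1/1 normal.
Total normal subgroups: 4.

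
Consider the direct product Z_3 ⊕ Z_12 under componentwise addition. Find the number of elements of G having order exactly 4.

2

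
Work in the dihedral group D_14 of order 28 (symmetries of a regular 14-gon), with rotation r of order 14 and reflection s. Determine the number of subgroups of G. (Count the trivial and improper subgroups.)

28

|G| = 28, so by Lagrange every subgroup order divides 28. Divisors: 1, 2, 4, 7, 14, 28.
Subgroups by order — order 1: 1; order 2: 15; order 4: 7; order 7: 1; order 14: 3; order 28: 1.
Total: 1 + 15 + 7 + 1 + 3 + 1 = 28.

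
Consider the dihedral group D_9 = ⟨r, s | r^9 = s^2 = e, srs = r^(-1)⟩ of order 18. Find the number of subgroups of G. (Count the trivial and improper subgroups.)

|G| = 18, so by Lagrange every subgroup order divides 18. Divisors: 1, 2, 3, 6, 9, 18.
Subgroups by order — order 1: 1; order 2: 9; order 3: 1; order 6: 3; order 9: 1; order 18: 1.
Total: 1 + 9 + 1 + 3 + 1 + 1 = 16.

16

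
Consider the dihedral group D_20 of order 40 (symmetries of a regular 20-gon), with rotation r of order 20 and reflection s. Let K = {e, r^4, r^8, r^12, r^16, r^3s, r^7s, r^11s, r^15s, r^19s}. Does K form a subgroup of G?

|K| = 10 divides |G| = 40, consistent with Lagrange.
K contains the identity, every element's inverse is in K, and K is closed under ·: it is a subgroup.

Yes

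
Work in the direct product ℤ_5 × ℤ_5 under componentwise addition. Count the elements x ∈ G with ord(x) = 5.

An element (a,b) has order lcm(ord(a), ord(b)); count pairs with lcm equal to 5.
Enumerating gives 24 such elements.

24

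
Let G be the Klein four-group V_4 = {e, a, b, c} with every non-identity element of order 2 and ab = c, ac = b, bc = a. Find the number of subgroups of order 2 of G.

3

|G| = 4 and 2 | 4, so subgroups of order 2 are possible by Lagrange.
The subgroups of order 2 are: {e, a}; {e, b}; {e, c}.
So G has 3 subgroups of order 2.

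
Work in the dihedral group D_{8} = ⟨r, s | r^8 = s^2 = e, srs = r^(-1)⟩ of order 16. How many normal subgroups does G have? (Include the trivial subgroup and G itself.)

7

G has 19 subgroups. Checking conjugation-invariance by order — order 1: 1/1 normal; order 2: 1/9 normal; order 4: 1/5 normal; order 8: 3/3 normal; order 16: 1/1 normal.
Total normal subgroups: 7.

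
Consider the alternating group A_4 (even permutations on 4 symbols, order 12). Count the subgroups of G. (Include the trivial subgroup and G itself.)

10

|G| = 12, so by Lagrange every subgroup order divides 12. Divisors: 1, 2, 3, 4, 6, 12.
Subgroups by order — order 1: 1; order 2: 3; order 3: 4; order 4: 1; order 6: 0; order 12: 1.
Total: 1 + 3 + 4 + 1 + 0 + 1 = 10.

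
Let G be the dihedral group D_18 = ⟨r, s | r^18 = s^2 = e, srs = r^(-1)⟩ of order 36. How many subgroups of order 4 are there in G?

|G| = 36 and 4 | 36, so subgroups of order 4 are possible by Lagrange.
The subgroups of order 4 are: {e, r^9, rs, r^10s}; {e, r^9, r^2s, r^11s}; {e, r^9, r^3s, r^12s}; {e, r^9, r^4s, r^13s}; … (9 in all).
So G has 9 subgroups of order 4.

9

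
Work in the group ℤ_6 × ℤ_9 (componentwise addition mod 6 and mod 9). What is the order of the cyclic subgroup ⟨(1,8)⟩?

The order of (1,8) in Z_6 × Z_9 is lcm(ord(1) in Z_6, ord(8) in Z_9).
ord(1) = 6 and ord(8) = 9, so |⟨(1,8)⟩| = lcm(6, 9) = 18.

18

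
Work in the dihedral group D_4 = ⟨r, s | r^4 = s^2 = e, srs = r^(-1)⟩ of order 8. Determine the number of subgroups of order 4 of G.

3

|G| = 8 and 4 | 8, so subgroups of order 4 are possible by Lagrange.
The subgroups of order 4 are: {e, r, r^2, r^3}; {e, r^2, s, r^2s}; {e, r^2, rs, r^3s}.
So G has 3 subgroups of order 4.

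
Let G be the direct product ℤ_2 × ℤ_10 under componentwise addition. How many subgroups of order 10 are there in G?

|G| = 20 and 10 | 20, so subgroups of order 10 are possible by Lagrange.
The subgroups of order 10 are: {(0,0), (0,1), (0,2), (0,3), (0,4), (0,5), (0,6), (0,7), (0,8), (0,9)}; {(0,0), (0,2), (0,4), (0,6), (0,8), (1,0), (1,2), (1,4), (1,6), (1,8)}; {(0,0), (0,2), (0,4), (0,6), (0,8), (1,1), (1,3), (1,5), (1,7), (1,9)}.
So G has 3 subgroups of order 10.

3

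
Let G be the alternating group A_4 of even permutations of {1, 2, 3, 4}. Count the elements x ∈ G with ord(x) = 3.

The elements of order 3 are: (2 3 4), (2 4 3), (1 2 3), (1 2 4), (1 3 2), (1 3 4), (1 4 2), (1 4 3).
That's 8.

8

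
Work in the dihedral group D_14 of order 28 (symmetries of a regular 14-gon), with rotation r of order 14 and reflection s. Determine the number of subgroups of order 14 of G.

3

|G| = 28 and 14 | 28, so subgroups of order 14 are possible by Lagrange.
The subgroups of order 14 are: {e, r, r^2, r^3, r^4, r^5, r^6, r^7, r^8, r^9, r^10, r^11, r^12, r^13}; {e, r^2, r^4, r^6, r^8, r^10, r^12, s, r^2s, r^4s, r^6s, r^8s, r^10s, r^12s}; {e, r^2, r^4, r^6, r^8, r^10, r^12, rs, r^3s, r^5s, r^7s, r^9s, r^11s, r^13s}.
So G has 3 subgroups of order 14.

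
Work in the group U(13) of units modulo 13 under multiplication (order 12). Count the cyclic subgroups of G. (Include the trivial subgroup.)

A cyclic subgroup of order d is generated by each of its φ(d) elements of order d, so the cyclic subgroups of order d number (#elements of order d)/φ(d).
Cyclic subgroups by order — order 1: 1; order 2: 1; order 3: 1; order 4: 1; order 6: 1; order 12: 1.
Total: 6.

6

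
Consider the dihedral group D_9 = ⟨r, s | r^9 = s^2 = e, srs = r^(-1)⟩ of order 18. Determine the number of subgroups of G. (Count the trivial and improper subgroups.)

16

|G| = 18, so by Lagrange every subgroup order divides 18. Divisors: 1, 2, 3, 6, 9, 18.
Subgroups by order — order 1: 1; order 2: 9; order 3: 1; order 6: 3; order 9: 1; order 18: 1.
Total: 1 + 9 + 1 + 3 + 1 + 1 = 16.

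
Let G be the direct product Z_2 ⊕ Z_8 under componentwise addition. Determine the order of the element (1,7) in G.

The order of (1,7) in Z_2 × Z_8 is lcm(ord(1) in Z_2, ord(7) in Z_8).
ord(1) = 2 and ord(7) = 8, so |⟨(1,7)⟩| = lcm(2, 8) = 8.

8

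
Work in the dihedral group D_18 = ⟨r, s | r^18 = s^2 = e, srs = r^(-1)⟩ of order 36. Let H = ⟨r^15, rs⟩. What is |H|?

12

|⟨r^15⟩| = 6 and |⟨rs⟩| = 2, so |H| is a multiple of lcm(6, 2) = 6 and divides |G| = 36.
Closing under the operation: H = {e, r^3, r^6, r^9, r^12, r^15, rs, r^4s, r^7s, r^10s, r^13s, r^16s}, so |H| = 12.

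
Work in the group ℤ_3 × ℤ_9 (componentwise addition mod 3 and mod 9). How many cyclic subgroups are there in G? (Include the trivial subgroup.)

8

Each element a generates a cyclic subgroup ⟨a⟩; distinct elements may generate the same one (a cyclic group of order d has φ(d) generators).
Cyclic subgroups by order — order 1: 1; order 3: 4; order 9: 3.
Total: 8.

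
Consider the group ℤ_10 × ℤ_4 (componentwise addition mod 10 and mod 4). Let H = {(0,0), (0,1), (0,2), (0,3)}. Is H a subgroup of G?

|H| = 4 divides |G| = 40, consistent with Lagrange.
H contains the identity, every element's inverse is in H, and H is closed under +: it is a subgroup.
In fact H = ⟨(0,1)⟩.

Yes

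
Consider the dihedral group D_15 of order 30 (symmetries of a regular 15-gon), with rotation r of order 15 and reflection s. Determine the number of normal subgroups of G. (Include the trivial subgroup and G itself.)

5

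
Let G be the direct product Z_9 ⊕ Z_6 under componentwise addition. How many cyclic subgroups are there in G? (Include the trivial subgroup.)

16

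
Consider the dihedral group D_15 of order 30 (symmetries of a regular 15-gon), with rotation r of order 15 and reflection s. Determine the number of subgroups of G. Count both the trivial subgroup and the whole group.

28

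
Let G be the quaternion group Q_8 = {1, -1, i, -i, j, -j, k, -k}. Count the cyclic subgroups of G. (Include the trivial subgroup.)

Each element a generates a cyclic subgroup ⟨a⟩; distinct elements may generate the same one (a cyclic group of order d has φ(d) generators).
Cyclic subgroups by order — order 1: 1; order 2: 1; order 4: 3.
Total: 5.

5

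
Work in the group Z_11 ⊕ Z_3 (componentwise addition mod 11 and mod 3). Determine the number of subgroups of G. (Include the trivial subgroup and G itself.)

|G| = 33, so by Lagrange every subgroup order divides 33. Divisors: 1, 3, 11, 33.
Subgroups by order — order 1: 1; order 3: 1; order 11: 1; order 33: 1.
Total: 1 + 1 + 1 + 1 = 4.

4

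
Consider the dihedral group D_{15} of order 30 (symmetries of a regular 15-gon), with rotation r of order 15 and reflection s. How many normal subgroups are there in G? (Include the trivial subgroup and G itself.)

G has 28 subgroups. Checking conjugation-invariance by order — order 1: 1/1 normal; order 2: 0/15 normal; order 3: 1/1 normal; order 5: 1/1 normal; order 6: 0/5 normal; order 10: 0/3 normal; order 15: 1/1 normal; order 30: 1/1 normal.
Total normal subgroups: 5.

5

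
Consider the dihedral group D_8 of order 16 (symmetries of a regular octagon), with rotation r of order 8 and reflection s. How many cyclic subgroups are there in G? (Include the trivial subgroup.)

12

A cyclic subgroup of order d is generated by each of its φ(d) elements of order d, so the cyclic subgroups of order d number (#elements of order d)/φ(d).
Cyclic subgroups by order — order 1: 1; order 2: 9; order 4: 1; order 8: 1.
Total: 12.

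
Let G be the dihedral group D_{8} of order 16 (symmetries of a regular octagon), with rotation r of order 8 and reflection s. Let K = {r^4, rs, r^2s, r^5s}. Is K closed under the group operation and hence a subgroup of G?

No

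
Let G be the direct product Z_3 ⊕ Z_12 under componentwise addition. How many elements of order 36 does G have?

An element (a,b) has order lcm(ord(a), ord(b)); count pairs with lcm equal to 36.
Enumerating gives 0 such elements.

0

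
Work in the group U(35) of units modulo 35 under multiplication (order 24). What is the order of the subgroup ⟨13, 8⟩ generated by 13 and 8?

|⟨13⟩| = 4 and |⟨8⟩| = 4, so |H| is a multiple of lcm(4, 4) = 4 and divides |G| = 24.
Closing under the operation: H = {1, 6, 8, 13, 22, 27, 29, 34}, so |H| = 8.

8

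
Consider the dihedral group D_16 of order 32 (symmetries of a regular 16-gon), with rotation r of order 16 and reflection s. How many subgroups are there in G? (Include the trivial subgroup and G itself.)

|G| = 32, so by Lagrange every subgroup order divides 32. Divisors: 1, 2, 4, 8, 16, 32.
Subgroups by order — order 1: 1; order 2: 17; order 4: 9; order 8: 5; order 16: 3; order 32: 1.
Total: 1 + 17 + 9 + 5 + 3 + 1 = 36.

36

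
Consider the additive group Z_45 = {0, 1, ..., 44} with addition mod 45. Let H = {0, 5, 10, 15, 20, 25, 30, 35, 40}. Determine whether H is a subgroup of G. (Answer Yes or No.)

Yes

|H| = 9 divides |G| = 45, consistent with Lagrange.
H contains the identity, every element's inverse is in H, and H is closed under +: it is a subgroup.
In fact H = ⟨35⟩.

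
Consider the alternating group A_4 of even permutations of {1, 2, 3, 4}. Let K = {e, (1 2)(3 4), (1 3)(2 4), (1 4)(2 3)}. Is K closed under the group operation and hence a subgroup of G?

Yes

|K| = 4 divides |G| = 12, consistent with Lagrange.
K contains the identity, every element's inverse is in K, and K is closed under ∘: it is a subgroup.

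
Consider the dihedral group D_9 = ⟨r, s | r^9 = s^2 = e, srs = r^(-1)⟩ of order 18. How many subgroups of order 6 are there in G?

|G| = 18 and 6 | 18, so subgroups of order 6 are possible by Lagrange.
The subgroups of order 6 are: {e, r^3, r^6, r^2s, r^5s, r^8s}; {e, r^3, r^6, s, r^3s, r^6s}; {e, r^3, r^6, rs, r^4s, r^7s}.
So G has 3 subgroups of order 6.

3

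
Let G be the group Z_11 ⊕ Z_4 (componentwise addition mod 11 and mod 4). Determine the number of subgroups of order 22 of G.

1

|G| = 44 and 22 | 44, so subgroups of order 22 are possible by Lagrange.
The subgroups of order 22 are: {(0,0), (0,2), (1,0), (1,2), (2,0), (2,2), (3,0), (3,2), (4,0), (4,2), (5,0), (5,2), (6,0), (6,2), (7,0), (7,2), (8,0), (8,2), (9,0), (9,2), (10,0), (10,2)}.
So G has 1 subgroup of order 22.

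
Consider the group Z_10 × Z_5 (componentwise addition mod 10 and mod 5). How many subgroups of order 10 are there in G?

|G| = 50 and 10 | 50, so subgroups of order 10 are possible by Lagrange.
The subgroups of order 10 are: {(0,0), (0,1), (0,2), (0,3), (0,4), (5,0), (5,1), (5,2), (5,3), (5,4)}; {(0,0), (1,0), (2,0), (3,0), (4,0), (5,0), (6,0), (7,0), (8,0), (9,0)}; {(0,0), (1,1), (2,2), (3,3), (4,4), (5,0), (6,1), (7,2), (8,3), (9,4)}; {(0,0), (1,2), (2,4), (3,1), (4,3), (5,0), (6,2), (7,4), (8,1), (9,3)}; … (6 in all).
So G has 6 subgroups of order 10.

6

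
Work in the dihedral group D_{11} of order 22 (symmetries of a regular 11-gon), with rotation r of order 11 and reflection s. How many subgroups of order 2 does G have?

|G| = 22 and 2 | 22, so subgroups of order 2 are possible by Lagrange.
The subgroups of order 2 are: {e, r^10s}; {e, r^2s}; {e, r^3s}; {e, r^4s}; … (11 in all).
So G has 11 subgroups of order 2.

11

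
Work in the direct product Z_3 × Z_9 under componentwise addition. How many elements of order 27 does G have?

0

An element (a,b) has order lcm(ord(a), ord(b)); count pairs with lcm equal to 27.
Enumerating gives 0 such elements.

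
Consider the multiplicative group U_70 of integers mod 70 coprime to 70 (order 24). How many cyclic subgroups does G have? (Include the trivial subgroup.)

Each element a generates a cyclic subgroup ⟨a⟩; distinct elements may generate the same one (a cyclic group of order d has φ(d) generators).
Cyclic subgroups by order — order 1: 1; order 2: 3; order 3: 1; order 4: 2; order 6: 3; order 12: 2.
Total: 12.

12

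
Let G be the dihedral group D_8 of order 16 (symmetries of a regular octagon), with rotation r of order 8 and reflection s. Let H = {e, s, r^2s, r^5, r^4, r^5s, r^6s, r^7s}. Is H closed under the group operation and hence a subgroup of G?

No

r^5 ∈ H but its inverse r^3 ∉ H, so H is not a subgroup.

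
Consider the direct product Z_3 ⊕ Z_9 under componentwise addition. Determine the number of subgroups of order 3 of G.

4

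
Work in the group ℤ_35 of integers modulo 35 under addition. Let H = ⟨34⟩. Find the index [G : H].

1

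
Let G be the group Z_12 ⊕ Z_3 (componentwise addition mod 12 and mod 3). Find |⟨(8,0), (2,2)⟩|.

|⟨(8,0)⟩| = 3 and |⟨(2,2)⟩| = 6, so |H| is a multiple of lcm(3, 6) = 6 and divides |G| = 36.
Closing under the operation: H = {(0,0), (0,1), (0,2), (2,0), (2,1), (2,2), (4,0), (4,1), (4,2), (6,0), (6,1), (6,2), (8,0), (8,1), (8,2), (10,0), (10,1), (10,2)}, so |H| = 18.

18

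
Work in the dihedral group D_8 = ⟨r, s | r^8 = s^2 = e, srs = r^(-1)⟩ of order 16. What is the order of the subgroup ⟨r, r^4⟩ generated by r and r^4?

8

|⟨r⟩| = 8 and |⟨r^4⟩| = 2, so |H| is a multiple of lcm(8, 2) = 8 and divides |G| = 16.
Closing under the operation: H = {e, r, r^2, r^3, r^4, r^5, r^6, r^7}, so |H| = 8.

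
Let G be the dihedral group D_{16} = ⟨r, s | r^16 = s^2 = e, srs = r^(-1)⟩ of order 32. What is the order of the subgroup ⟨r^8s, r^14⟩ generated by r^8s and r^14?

16

|⟨r^8s⟩| = 2 and |⟨r^14⟩| = 8, so |H| is a multiple of lcm(2, 8) = 8 and divides |G| = 32.
Closing under the operation: H = {e, r^2, r^4, r^6, r^8, r^10, r^12, r^14, s, r^2s, r^4s, r^6s, r^8s, r^10s, r^12s, r^14s}, so |H| = 16.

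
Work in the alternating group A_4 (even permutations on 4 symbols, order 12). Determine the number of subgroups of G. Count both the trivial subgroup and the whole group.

10

|G| = 12, so by Lagrange every subgroup order divides 12. Divisors: 1, 2, 3, 4, 6, 12.
Subgroups by order — order 1: 1; order 2: 3; order 3: 4; order 4: 1; order 6: 0; order 12: 1.
Total: 1 + 3 + 4 + 1 + 0 + 1 = 10.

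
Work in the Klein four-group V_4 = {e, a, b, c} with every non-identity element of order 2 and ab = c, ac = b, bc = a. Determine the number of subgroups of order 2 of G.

|G| = 4 and 2 | 4, so subgroups of order 2 are possible by Lagrange.
The subgroups of order 2 are: {e, a}; {e, b}; {e, c}.
So G has 3 subgroups of order 2.

3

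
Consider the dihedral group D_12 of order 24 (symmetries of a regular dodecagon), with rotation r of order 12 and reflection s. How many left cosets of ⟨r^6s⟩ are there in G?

|⟨r^6s⟩| = 2 and |G| = 24.
By Lagrange, [G : H] = |G|/|H| = 24/2 = 12.

12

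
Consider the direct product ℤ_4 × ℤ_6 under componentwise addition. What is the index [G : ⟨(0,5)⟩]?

4

|⟨(0,5)⟩| = 6 and |G| = 24.
By Lagrange, [G : H] = |G|/|H| = 24/6 = 4.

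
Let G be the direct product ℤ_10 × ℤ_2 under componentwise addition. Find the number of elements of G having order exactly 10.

12

An element (a,b) has order lcm(ord(a), ord(b)); count pairs with lcm equal to 10.
Enumerating gives 12 such elements.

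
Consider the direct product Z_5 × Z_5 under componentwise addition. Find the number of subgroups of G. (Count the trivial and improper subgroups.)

8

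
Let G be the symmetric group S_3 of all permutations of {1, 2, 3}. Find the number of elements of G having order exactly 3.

The elements of order 3 are: (1 2 3), (1 3 2).
That's 2.

2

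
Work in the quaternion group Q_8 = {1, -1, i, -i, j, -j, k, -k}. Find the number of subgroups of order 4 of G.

3

|G| = 8 and 4 | 8, so subgroups of order 4 are possible by Lagrange.
The subgroups of order 4 are: {1, -1, i, -i}; {1, -1, j, -j}; {1, -1, k, -k}.
So G has 3 subgroups of order 4.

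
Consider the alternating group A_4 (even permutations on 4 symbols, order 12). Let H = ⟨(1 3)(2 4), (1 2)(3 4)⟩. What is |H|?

|⟨(1 3)(2 4)⟩| = 2 and |⟨(1 2)(3 4)⟩| = 2, so |H| is a multiple of lcm(2, 2) = 2 and divides |G| = 12.
Closing under the operation: H = {e, (1 2)(3 4), (1 3)(2 4), (1 4)(2 3)}, so |H| = 4.

4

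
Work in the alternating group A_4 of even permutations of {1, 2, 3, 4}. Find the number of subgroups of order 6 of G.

0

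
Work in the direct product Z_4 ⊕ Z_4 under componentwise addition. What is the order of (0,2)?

The order of (0,2) in Z_4 × Z_4 is lcm(ord(0) in Z_4, ord(2) in Z_4).
ord(0) = 1 and ord(2) = 2, so |⟨(0,2)⟩| = lcm(1, 2) = 2.

2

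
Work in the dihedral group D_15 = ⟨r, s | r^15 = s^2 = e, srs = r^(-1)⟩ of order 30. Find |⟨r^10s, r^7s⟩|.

10

|⟨r^10s⟩| = 2 and |⟨r^7s⟩| = 2, so |H| is a multiple of lcm(2, 2) = 2 and divides |G| = 30.
Closing under the operation: H = {e, r^3, r^6, r^9, r^12, rs, r^4s, r^7s, r^10s, r^13s}, so |H| = 10.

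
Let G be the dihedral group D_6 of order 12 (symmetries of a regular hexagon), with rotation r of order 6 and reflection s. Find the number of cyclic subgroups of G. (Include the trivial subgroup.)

Group the elements of G by the cyclic subgroup they generate; each cyclic subgroup of order d accounts for φ(d) elements.
Cyclic subgroups by order — order 1: 1; order 2: 7; order 3: 1; order 6: 1.
Total: 10.

10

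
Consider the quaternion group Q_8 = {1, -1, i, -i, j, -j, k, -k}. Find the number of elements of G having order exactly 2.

1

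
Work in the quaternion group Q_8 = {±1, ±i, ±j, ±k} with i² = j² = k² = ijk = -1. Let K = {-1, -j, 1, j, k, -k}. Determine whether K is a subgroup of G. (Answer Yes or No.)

No

|K| = 6 does not divide |G| = 8, so by Lagrange K is not a subgroup.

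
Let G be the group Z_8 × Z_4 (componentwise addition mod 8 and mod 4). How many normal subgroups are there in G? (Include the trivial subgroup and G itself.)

G is abelian, so every subgroup is normal.
G has 22 subgroups in total, hence 22 normal subgroups.

22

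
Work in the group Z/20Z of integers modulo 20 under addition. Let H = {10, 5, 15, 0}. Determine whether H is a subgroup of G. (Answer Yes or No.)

Yes

|H| = 4 divides |G| = 20, consistent with Lagrange.
H contains the identity, every element's inverse is in H, and H is closed under +: it is a subgroup.
In fact H = ⟨5⟩.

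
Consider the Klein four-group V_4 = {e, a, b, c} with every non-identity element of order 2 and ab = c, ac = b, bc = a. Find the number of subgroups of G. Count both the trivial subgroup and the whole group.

|G| = 4, so by Lagrange every subgroup order divides 4. Divisors: 1, 2, 4.
Subgroups by order — order 1: 1; order 2: 3; order 4: 1.
Total: 1 + 3 + 1 = 5.

5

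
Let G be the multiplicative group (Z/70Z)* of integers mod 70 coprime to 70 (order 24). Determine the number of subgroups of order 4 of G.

3

|G| = 24 and 4 | 24, so subgroups of order 4 are possible by Lagrange.
The subgroups of order 4 are: {1, 13, 27, 29}; {1, 29, 41, 69}; {1, 29, 43, 57}.
So G has 3 subgroups of order 4.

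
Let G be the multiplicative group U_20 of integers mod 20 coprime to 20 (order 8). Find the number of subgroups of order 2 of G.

|G| = 8 and 2 | 8, so subgroups of order 2 are possible by Lagrange.
The subgroups of order 2 are: {1, 11}; {1, 19}; {1, 9}.
So G has 3 subgroups of order 2.

3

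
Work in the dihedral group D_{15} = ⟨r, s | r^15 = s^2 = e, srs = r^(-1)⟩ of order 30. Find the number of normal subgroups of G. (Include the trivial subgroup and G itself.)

5

G has 28 subgroups. Checking conjugation-invariance by order — order 1: 1/1 normal; order 2: 0/15 normal; order 3: 1/1 normal; order 5: 1/1 normal; order 6: 0/5 normal; order 10: 0/3 normal; order 15: 1/1 normal; order 30: 1/1 normal.
Total normal subgroups: 5.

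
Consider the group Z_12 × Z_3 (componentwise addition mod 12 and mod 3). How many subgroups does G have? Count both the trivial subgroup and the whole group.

18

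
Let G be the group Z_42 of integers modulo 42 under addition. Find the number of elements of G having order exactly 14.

In a cyclic group of order 42, the number of elements of order d (for d | 42) is φ(d).
φ(14) = 6.

6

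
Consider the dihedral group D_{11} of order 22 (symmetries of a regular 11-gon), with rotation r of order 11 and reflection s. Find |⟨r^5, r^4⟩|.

11

|⟨r^5⟩| = 11 and |⟨r^4⟩| = 11, so |H| is a multiple of lcm(11, 11) = 11 and divides |G| = 22.
Closing under the operation: H = {e, r, r^2, r^3, r^4, r^5, r^6, r^7, r^8, r^9, r^10}, so |H| = 11.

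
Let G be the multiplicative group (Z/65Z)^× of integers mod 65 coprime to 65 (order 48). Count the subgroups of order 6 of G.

3

|G| = 48 and 6 | 48, so subgroups of order 6 are possible by Lagrange.
The subgroups of order 6 are: {1, 9, 14, 16, 29, 61}; {1, 16, 36, 51, 56, 61}; {1, 4, 16, 49, 61, 64}.
So G has 3 subgroups of order 6.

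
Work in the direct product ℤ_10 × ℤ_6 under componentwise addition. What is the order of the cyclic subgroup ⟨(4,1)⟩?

The order of (4,1) in Z_10 × Z_6 is lcm(ord(4) in Z_10, ord(1) in Z_6).
ord(4) = 5 and ord(1) = 6, so |⟨(4,1)⟩| = lcm(5, 6) = 30.

30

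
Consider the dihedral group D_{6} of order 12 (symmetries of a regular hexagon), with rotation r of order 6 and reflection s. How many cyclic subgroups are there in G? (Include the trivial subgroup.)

Each element a generates a cyclic subgroup ⟨a⟩; distinct elements may generate the same one (a cyclic group of order d has φ(d) generators).
Cyclic subgroups by order — order 1: 1; order 2: 7; order 3: 1; order 6: 1.
Total: 10.

10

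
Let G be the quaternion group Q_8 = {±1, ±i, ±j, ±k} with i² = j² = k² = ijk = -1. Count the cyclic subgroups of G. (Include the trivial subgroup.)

5

Group the elements of G by the cyclic subgroup they generate; each cyclic subgroup of order d accounts for φ(d) elements.
Cyclic subgroups by order — order 1: 1; order 2: 1; order 4: 3.
Total: 5.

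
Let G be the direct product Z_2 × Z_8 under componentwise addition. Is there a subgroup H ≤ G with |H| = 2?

2 | 16. A subgroup of order 2 is {(0,0), (0,4)}.

Yes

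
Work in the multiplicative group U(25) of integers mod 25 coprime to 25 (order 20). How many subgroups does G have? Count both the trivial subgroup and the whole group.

6

|G| = 20, so by Lagrange every subgroup order divides 20. Divisors: 1, 2, 4, 5, 10, 20.
Subgroups by order — order 1: 1; order 2: 1; order 4: 1; order 5: 1; order 10: 1; order 20: 1.
Total: 1 + 1 + 1 + 1 + 1 + 1 = 6.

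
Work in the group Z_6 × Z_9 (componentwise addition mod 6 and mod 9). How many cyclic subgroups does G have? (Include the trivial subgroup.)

16

A cyclic subgroup of order d is generated by each of its φ(d) elements of order d, so the cyclic subgroups of order d number (#elements of order d)/φ(d).
Cyclic subgroups by order — order 1: 1; order 2: 1; order 3: 4; order 6: 4; order 9: 3; order 18: 3.
Total: 16.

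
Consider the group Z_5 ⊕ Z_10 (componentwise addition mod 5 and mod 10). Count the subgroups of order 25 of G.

1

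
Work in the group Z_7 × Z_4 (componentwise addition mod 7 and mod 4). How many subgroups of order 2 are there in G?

1

|G| = 28 and 2 | 28, so subgroups of order 2 are possible by Lagrange.
The subgroups of order 2 are: {(0,0), (0,2)}.
So G has 1 subgroup of order 2.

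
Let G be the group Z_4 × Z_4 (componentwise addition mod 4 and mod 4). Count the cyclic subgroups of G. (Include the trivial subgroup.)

A cyclic subgroup of order d is generated by each of its φ(d) elements of order d, so the cyclic subgroups of order d number (#elements of order d)/φ(d).
Cyclic subgroups by order — order 1: 1; order 2: 3; order 4: 6.
Total: 10.

10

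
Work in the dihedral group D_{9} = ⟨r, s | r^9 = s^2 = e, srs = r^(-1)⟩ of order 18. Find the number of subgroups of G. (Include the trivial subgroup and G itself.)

|G| = 18, so by Lagrange every subgroup order divides 18. Divisors: 1, 2, 3, 6, 9, 18.
Subgroups by order — order 1: 1; order 2: 9; order 3: 1; order 6: 3; order 9: 1; order 18: 1.
Total: 1 + 9 + 1 + 3 + 1 + 1 = 16.

16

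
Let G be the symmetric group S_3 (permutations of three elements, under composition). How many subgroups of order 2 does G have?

|G| = 6 and 2 | 6, so subgroups of order 2 are possible by Lagrange.
The subgroups of order 2 are: {e, (1 2)}; {e, (1 3)}; {e, (2 3)}.
So G has 3 subgroups of order 2.

3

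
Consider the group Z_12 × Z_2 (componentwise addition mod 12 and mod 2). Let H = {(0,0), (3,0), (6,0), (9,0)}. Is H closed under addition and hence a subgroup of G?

Yes

|H| = 4 divides |G| = 24, consistent with Lagrange.
H contains the identity, every element's inverse is in H, and H is closed under +: it is a subgroup.
In fact H = ⟨(9,0)⟩.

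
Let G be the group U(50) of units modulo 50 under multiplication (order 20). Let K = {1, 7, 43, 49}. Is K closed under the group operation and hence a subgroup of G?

|K| = 4 divides |G| = 20, consistent with Lagrange.
K contains the identity, every element's inverse is in K, and K is closed under ·: it is a subgroup.
In fact K = ⟨43⟩.

Yes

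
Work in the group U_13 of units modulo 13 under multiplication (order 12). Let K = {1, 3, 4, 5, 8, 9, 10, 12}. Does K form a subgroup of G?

|K| = 8 does not divide |G| = 12, so by Lagrange K is not a subgroup.

No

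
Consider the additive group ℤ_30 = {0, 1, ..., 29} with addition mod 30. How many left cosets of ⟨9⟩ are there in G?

3

|⟨9⟩| = 10 and |G| = 30.
By Lagrange, [G : H] = |G|/|H| = 30/10 = 3.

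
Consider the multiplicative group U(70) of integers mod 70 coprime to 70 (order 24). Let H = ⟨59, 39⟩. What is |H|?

12

|⟨59⟩| = 6 and |⟨39⟩| = 6, so |H| is a multiple of lcm(6, 6) = 6 and divides |G| = 24.
Closing under the operation: H = {1, 9, 11, 19, 29, 31, 39, 41, 51, 59, 61, 69}, so |H| = 12.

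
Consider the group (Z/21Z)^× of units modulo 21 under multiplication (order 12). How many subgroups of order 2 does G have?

3

|G| = 12 and 2 | 12, so subgroups of order 2 are possible by Lagrange.
The subgroups of order 2 are: {1, 13}; {1, 20}; {1, 8}.
So G has 3 subgroups of order 2.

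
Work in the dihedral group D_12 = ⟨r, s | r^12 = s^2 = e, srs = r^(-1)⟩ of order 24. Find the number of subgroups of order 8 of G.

|G| = 24 and 8 | 24, so subgroups of order 8 are possible by Lagrange.
The subgroups of order 8 are: {e, r^3, r^6, r^9, rs, r^4s, r^7s, r^10s}; {e, r^3, r^6, r^9, r^2s, r^5s, r^8s, r^11s}; {e, r^3, r^6, r^9, s, r^3s, r^6s, r^9s}.
So G has 3 subgroups of order 8.

3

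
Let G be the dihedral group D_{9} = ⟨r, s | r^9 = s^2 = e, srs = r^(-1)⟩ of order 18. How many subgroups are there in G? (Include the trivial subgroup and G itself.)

|G| = 18, so by Lagrange every subgroup order divides 18. Divisors: 1, 2, 3, 6, 9, 18.
Subgroups by order — order 1: 1; order 2: 9; order 3: 1; order 6: 3; order 9: 1; order 18: 1.
Total: 1 + 9 + 1 + 3 + 1 + 1 = 16.

16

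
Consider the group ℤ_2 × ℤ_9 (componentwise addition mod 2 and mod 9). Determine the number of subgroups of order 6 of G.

1

|G| = 18 and 6 | 18, so subgroups of order 6 are possible by Lagrange.
The subgroups of order 6 are: {(0,0), (0,3), (0,6), (1,0), (1,3), (1,6)}.
So G has 1 subgroup of order 6.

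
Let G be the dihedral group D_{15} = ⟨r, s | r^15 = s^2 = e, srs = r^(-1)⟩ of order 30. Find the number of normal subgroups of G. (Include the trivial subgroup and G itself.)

G has 28 subgroups. Checking conjugation-invariance by order — order 1: 1/1 normal; order 2: 0/15 normal; order 3: 1/1 normal; order 5: 1/1 normal; order 6: 0/5 normal; order 10: 0/3 normal; order 15: 1/1 normal; order 30: 1/1 normal.
Total normal subgroups: 5.

5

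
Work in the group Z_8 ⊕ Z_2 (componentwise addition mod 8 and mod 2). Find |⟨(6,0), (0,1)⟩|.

|⟨(6,0)⟩| = 4 and |⟨(0,1)⟩| = 2, so |H| is a multiple of lcm(4, 2) = 4 and divides |G| = 16.
Closing under the operation: H = {(0,0), (0,1), (2,0), (2,1), (4,0), (4,1), (6,0), (6,1)}, so |H| = 8.

8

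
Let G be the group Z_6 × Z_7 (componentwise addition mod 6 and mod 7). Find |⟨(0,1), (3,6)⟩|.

|⟨(0,1)⟩| = 7 and |⟨(3,6)⟩| = 14, so |H| is a multiple of lcm(7, 14) = 14 and divides |G| = 42.
Closing under the operation: H = {(0,0), (0,1), (0,2), (0,3), (0,4), (0,5), (0,6), (3,0), (3,1), (3,2), (3,3), (3,4), (3,5), (3,6)}, so |H| = 14.

14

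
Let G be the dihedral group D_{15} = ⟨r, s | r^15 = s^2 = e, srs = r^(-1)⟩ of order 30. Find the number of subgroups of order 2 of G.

15

|G| = 30 and 2 | 30, so subgroups of order 2 are possible by Lagrange.
The subgroups of order 2 are: {e, r^10s}; {e, r^11s}; {e, r^12s}; {e, r^13s}; … (15 in all).
So G has 15 subgroups of order 2.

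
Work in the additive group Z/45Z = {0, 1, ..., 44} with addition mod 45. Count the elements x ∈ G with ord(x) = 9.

In a cyclic group of order 45, the number of elements of order d (for d | 45) is φ(d).
φ(9) = 6.

6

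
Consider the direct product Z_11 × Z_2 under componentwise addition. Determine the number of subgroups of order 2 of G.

|G| = 22 and 2 | 22, so subgroups of order 2 are possible by Lagrange.
The subgroups of order 2 are: {(0,0), (0,1)}.
So G has 1 subgroup of order 2.

1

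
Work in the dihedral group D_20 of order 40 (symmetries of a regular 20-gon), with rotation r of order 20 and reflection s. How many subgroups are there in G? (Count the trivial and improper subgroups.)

48

|G| = 40, so by Lagrange every subgroup order divides 40. Divisors: 1, 2, 4, 5, 8, 10, 20, 40.
Subgroups by order — order 1: 1; order 2: 21; order 4: 11; order 5: 1; order 8: 5; order 10: 5; order 20: 3; order 40: 1.
Total: 1 + 21 + 11 + 1 + 5 + 5 + 3 + 1 = 48.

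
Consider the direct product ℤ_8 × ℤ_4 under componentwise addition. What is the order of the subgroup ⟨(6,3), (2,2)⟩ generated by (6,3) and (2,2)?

16

|⟨(6,3)⟩| = 4 and |⟨(2,2)⟩| = 4, so |H| is a multiple of lcm(4, 4) = 4 and divides |G| = 32.
Closing under the operation: H = {(0,0), (0,1), (0,2), (0,3), (2,0), (2,1), (2,2), (2,3), (4,0), (4,1), (4,2), (4,3), (6,0), (6,1), (6,2), (6,3)}, so |H| = 16.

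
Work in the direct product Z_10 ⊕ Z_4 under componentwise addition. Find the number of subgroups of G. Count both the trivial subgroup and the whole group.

16

|G| = 40, so by Lagrange every subgroup order divides 40. Divisors: 1, 2, 4, 5, 8, 10, 20, 40.
Subgroups by order — order 1: 1; order 2: 3; order 4: 3; order 5: 1; order 8: 1; order 10: 3; order 20: 3; order 40: 1.
Total: 1 + 3 + 3 + 1 + 1 + 3 + 3 + 1 = 16.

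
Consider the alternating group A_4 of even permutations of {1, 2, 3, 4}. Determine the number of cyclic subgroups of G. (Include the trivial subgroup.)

Each element a generates a cyclic subgroup ⟨a⟩; distinct elements may generate the same one (a cyclic group of order d has φ(d) generators).
Cyclic subgroups by order — order 1: 1; order 2: 3; order 3: 4.
Total: 8.

8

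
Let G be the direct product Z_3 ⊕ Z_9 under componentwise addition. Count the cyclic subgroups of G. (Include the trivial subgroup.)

A cyclic subgroup of order d is generated by each of its φ(d) elements of order d, so the cyclic subgroups of order d number (#elements of order d)/φ(d).
Cyclic subgroups by order — order 1: 1; order 3: 4; order 9: 3.
Total: 8.

8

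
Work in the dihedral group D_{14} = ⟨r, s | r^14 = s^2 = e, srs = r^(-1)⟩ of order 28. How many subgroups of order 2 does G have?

15

|G| = 28 and 2 | 28, so subgroups of order 2 are possible by Lagrange.
The subgroups of order 2 are: {e, r^10s}; {e, r^11s}; {e, r^12s}; {e, r^13s}; … (15 in all).
So G has 15 subgroups of order 2.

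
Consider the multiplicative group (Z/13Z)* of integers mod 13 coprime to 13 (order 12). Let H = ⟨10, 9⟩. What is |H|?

|⟨10⟩| = 6 and |⟨9⟩| = 3, so |H| is a multiple of lcm(6, 3) = 6 and divides |G| = 12.
Closing under the operation: H = {1, 3, 4, 9, 10, 12}, so |H| = 6.

6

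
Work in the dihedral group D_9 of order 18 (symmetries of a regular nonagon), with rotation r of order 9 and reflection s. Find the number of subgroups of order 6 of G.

|G| = 18 and 6 | 18, so subgroups of order 6 are possible by Lagrange.
The subgroups of order 6 are: {e, r^3, r^6, r^2s, r^5s, r^8s}; {e, r^3, r^6, s, r^3s, r^6s}; {e, r^3, r^6, rs, r^4s, r^7s}.
So G has 3 subgroups of order 6.

3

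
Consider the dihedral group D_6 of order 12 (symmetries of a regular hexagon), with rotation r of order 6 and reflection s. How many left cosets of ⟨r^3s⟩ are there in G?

6

|⟨r^3s⟩| = 2 and |G| = 12.
By Lagrange, [G : H] = |G|/|H| = 12/2 = 6.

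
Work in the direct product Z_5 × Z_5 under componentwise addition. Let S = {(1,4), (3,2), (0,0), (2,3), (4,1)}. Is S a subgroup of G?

|S| = 5 divides |G| = 25, consistent with Lagrange.
S contains the identity, every element's inverse is in S, and S is closed under +: it is a subgroup.
In fact S = ⟨(2,3)⟩.

Yes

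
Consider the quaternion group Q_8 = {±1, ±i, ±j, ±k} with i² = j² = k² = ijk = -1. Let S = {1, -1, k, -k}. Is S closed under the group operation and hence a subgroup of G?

Yes

|S| = 4 divides |G| = 8, consistent with Lagrange.
S contains the identity, every element's inverse is in S, and S is closed under ·: it is a subgroup.
In fact S = ⟨-k⟩.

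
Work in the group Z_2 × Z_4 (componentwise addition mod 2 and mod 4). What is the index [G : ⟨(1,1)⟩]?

|⟨(1,1)⟩| = 4 and |G| = 8.
By Lagrange, [G : H] = |G|/|H| = 8/4 = 2.

2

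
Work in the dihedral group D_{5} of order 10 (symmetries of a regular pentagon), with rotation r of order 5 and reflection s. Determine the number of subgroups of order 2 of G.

5

|G| = 10 and 2 | 10, so subgroups of order 2 are possible by Lagrange.
The subgroups of order 2 are: {e, r^2s}; {e, r^3s}; {e, r^4s}; {e, rs}; … (5 in all).
So G has 5 subgroups of order 2.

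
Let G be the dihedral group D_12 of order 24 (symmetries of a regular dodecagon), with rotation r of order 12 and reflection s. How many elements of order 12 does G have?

The elements of order 12 are: r, r^5, r^7, r^11.
That's 4.

4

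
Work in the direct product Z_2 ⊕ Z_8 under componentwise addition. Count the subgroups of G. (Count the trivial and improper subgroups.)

11

|G| = 16, so by Lagrange every subgroup order divides 16. Divisors: 1, 2, 4, 8, 16.
Subgroups by order — order 1: 1; order 2: 3; order 4: 3; order 8: 3; order 16: 1.
Total: 1 + 3 + 3 + 3 + 1 = 11.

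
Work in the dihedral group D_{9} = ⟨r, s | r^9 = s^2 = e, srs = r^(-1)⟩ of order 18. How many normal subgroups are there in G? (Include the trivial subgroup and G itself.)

4

G has 16 subgroups. Checking conjugation-invariance by order — order 1: 1/1 normal; order 2: 0/9 normal; order 3: 1/1 normal; order 6: 0/3 normal; order 9: 1/1 normal; order 18: 1/1 normal.
Total normal subgroups: 4.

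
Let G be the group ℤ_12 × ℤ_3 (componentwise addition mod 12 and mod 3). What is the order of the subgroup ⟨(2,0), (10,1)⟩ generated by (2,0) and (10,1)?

18

|⟨(2,0)⟩| = 6 and |⟨(10,1)⟩| = 6, so |H| is a multiple of lcm(6, 6) = 6 and divides |G| = 36.
Closing under the operation: H = {(0,0), (0,1), (0,2), (2,0), (2,1), (2,2), (4,0), (4,1), (4,2), (6,0), (6,1), (6,2), (8,0), (8,1), (8,2), (10,0), (10,1), (10,2)}, so |H| = 18.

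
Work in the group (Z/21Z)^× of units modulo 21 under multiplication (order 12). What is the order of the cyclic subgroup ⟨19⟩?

Compute successive powers of 19 mod 21: 19, 4, 13, 16, 10, 1; 19^6 ≡ 1 (mod 21).
So |⟨19⟩| = 6.

6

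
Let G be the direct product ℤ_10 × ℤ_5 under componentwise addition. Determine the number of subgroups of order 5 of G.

|G| = 50 and 5 | 50, so subgroups of order 5 are possible by Lagrange.
The subgroups of order 5 are: {(0,0), (0,1), (0,2), (0,3), (0,4)}; {(0,0), (2,0), (4,0), (6,0), (8,0)}; {(0,0), (2,1), (4,2), (6,3), (8,4)}; {(0,0), (2,2), (4,4), (6,1), (8,3)}; … (6 in all).
So G has 6 subgroups of order 5.

6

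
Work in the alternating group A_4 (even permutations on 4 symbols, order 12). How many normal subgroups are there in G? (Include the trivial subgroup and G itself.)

3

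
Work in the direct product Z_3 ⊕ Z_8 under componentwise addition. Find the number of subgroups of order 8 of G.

|G| = 24 and 8 | 24, so subgroups of order 8 are possible by Lagrange.
The subgroups of order 8 are: {(0,0), (0,1), (0,2), (0,3), (0,4), (0,5), (0,6), (0,7)}.
So G has 1 subgroup of order 8.

1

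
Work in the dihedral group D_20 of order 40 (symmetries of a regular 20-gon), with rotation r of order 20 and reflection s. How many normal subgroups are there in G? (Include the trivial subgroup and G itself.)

G has 48 subgroups. Checking conjugation-invariance by order — order 1: 1/1 normal; order 2: 1/21 normal; order 4: 1/11 normal; order 5: 1/1 normal; order 8: 0/5 normal; order 10: 1/5 normal; order 20: 3/3 normal; order 40: 1/1 normal.
Total normal subgroups: 9.

9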